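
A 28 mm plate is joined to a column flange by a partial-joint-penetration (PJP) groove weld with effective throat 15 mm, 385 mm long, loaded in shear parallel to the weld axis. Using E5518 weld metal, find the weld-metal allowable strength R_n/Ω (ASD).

E55XX → F_EXX = 550 MPa.
Effective throat (given) t_e = 15 mm.
A_we = 15 × 385 = 5775 mm².
F_nw = 0.6 F_EXX = 330 MPa.
R_n/Ω = (330 × 5775) / 2.0 × 10⁻³ = 952.9 kN.

R_n/Ω ≈ 953 kN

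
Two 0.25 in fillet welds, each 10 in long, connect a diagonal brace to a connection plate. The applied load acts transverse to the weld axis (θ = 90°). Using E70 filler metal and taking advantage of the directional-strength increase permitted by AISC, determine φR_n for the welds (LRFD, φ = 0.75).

E70XX → F_EXX = 70 ksi.
t_e = 0.707 × 0.25 = 0.1767 in; A_we = 0.1767 × 20 = 3.535 in².
Directional factor: 1.0 + 0.5 sin^1.5(90°) = 1.5.
F_nw = 0.6 × 70 × 1.5 = 63 ksi.
φR_n = 0.75 × 63 × 3.535 = 167 kips.

φR_n ≈ 167 kips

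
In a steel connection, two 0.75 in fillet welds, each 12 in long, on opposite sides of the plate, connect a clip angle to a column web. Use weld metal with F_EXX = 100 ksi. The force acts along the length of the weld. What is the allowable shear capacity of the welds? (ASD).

R_n/Ω ≈ 382 kip

Effective throat t_e = 0.707 × 0.75 = 0.5302 in.
Total length L = 24 in; A_we = 0.5302 × 24 = 12.73 in².
F_nw = 0.6 F_EXX = 0.6 × 100 = 60 ksi.
R_n = 60 × 12.73 = 763.6 kip; R_n/Ω = 763.6/2.0 = 381.8 kip.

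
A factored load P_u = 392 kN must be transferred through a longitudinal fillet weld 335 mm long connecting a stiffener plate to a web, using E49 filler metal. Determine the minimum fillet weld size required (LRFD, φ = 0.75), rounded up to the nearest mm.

E49XX → F_EXX = 490 MPa.
Total weld length L = 335 mm.
Required throat t_e = P_u / (φ × 0.6 F_EXX × L) = 392 / (0.75 × 0.6 × 490 × 335 × 10⁻³) = 5.307 mm.
Required leg w = t_e / 0.707 = 7.506 mm → use 8 mm.

w = 8 mm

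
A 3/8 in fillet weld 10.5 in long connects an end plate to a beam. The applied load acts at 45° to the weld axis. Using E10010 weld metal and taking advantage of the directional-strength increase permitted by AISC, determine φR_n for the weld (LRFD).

φR_n ≈ 163 kips

E100XX → F_EXX = 100 ksi.
t_e = 0.707 × 0.375 = 0.2651 in; A_we = 0.2651 × 10.5 = 2.784 in².
Directional factor: 1.0 + 0.5 sin^1.5(45°) = 1.297.
F_nw = 0.6 × 100 × 1.297 = 77.84 ksi.
φR_n = 0.75 × 77.84 × 2.784 = 162.5 kips.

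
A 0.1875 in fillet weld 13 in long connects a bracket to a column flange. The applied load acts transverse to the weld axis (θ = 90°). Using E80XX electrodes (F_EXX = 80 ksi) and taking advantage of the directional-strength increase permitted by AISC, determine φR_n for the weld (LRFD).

φR_n ≈ 93.1 kips

t_e = 0.707 × 0.1875 = 0.1326 in; A_we = 0.1326 × 13 = 1.723 in².
Directional factor: 1.0 + 0.5 sin^1.5(90°) = 1.5.
F_nw = 0.6 × 80 × 1.5 = 72 ksi.
φR_n = 0.75 × 72 × 1.723 = 93.06 kips.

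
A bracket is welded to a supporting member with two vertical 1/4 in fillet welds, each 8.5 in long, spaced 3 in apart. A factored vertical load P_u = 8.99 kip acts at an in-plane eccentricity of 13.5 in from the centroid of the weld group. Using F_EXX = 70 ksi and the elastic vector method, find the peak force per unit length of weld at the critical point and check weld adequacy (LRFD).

Total weld length L_w = 17 in. Treat welds as unit-width lines.
Polar moment about centroid: J = 2[d³/12 + d(b/2)²] = 2[8.5³/12 + 8.5×1.5²] = 140.6 in³.
Direct shear f_v = P/L_w = 8.99 / 17 = 0.5288 kip/in (vertical).
Torsion M = P·e = 8.99 × 13.5 = 121.37 kip·in.
Critical point at (x, y) = (1.5, 4.25) from centroid. f_tx = M·y/J = 3.668 kip/in; f_ty = M·x/J = 1.295 kip/in.
Resultant f_max = √[f_tx² + (f_v + f_ty)²] = √[3.668² + (0.5288 + 1.295)²] = 4.097 kip/in.
Capacity per unit length: φr_n = 0.75 × 0.6 × 70 × (0.707 × 0.25) = 5.568 kip/in.
4.097 ≤ 5.568 → adequate.

f_max ≈ 4.1 kip/in; adequate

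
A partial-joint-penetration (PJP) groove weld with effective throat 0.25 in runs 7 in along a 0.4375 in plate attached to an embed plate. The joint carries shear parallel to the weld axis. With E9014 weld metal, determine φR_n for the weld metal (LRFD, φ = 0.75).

φR_n ≈ 70.9 kip

E90XX → F_EXX = 90 ksi.
Effective throat (given) t_e = 0.25 in.
A_we = 0.25 × 7 = 1.75 in².
F_nw = 0.6 F_EXX = 54 ksi.
φR_n = 0.75 × 54 × 1.75 = 70.88 kip.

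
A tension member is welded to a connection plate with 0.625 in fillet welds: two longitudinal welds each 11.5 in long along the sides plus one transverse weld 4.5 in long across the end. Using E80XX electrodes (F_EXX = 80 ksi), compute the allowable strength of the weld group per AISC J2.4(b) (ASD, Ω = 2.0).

R_n/Ω ≈ 292 kips

t_e = 0.707 × 0.625 = 0.4419 in.
R_nwl = 0.6 × 80 × 0.4419 × 23 = 487.8 kips (longitudinal, 2 welds).
R_nwt = 0.6 × 80 × 0.4419 × 4.5 = 95.44 kips (transverse, base value).
(i) R_nwl + R_nwt = 583.3 kips; (ii) 0.85 R_nwl + 1.5 R_nwt = 557.8 kips.
R_n = max = 583.3 kips [governs: (i)]; R_n/Ω = 291.6 kips.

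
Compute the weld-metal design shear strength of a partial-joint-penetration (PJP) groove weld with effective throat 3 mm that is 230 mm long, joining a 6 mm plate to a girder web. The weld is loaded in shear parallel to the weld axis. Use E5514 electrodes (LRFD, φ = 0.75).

φR_n ≈ 171 kN

E55XX → F_EXX = 550 MPa.
Effective throat (given) t_e = 3 mm.
A_we = 3 × 230 = 690 mm².
F_nw = 0.6 F_EXX = 330 MPa.
φR_n = 0.75 × 330 × 690 × 10⁻³ = 170.8 kN.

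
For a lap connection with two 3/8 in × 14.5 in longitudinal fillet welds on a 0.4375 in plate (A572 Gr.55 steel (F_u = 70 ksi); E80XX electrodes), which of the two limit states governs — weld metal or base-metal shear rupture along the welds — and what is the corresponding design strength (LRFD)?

φR_n ≈ 277 kips (weld metal governs)

E80XX → F_EXX = 80 ksi.
t_e = 0.707 × 0.375 = 0.2651 in; L = 29 in.
Weld metal: φR_n = 0.75 × 0.6 × 80 × 0.2651 × 29 = 276.8 kips.
Base metal (shear rupture): φR_n = 0.75 × 0.6 × 70 × 0.4375 × 29 = 399.7 kips.
Governing: weld metal.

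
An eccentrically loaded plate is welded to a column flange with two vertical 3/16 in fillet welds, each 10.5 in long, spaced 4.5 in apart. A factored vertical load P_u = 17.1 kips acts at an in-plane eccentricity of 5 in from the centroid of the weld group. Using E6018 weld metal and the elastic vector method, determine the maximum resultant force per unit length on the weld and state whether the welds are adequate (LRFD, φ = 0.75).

f_max ≈ 2.09 kip/in; adequate

E60XX → F_EXX = 60 ksi.
Total weld length L_w = 21 in. Treat welds as unit-width lines.
Polar moment about centroid: J = 2[d³/12 + d(b/2)²] = 2[10.5³/12 + 10.5×2.25²] = 299.2 in³.
Direct shear f_v = P/L_w = 17.1 / 21 = 0.8143 kip/in (vertical).
Torsion M = P·e = 17.1 × 5 = 85.5 kip·in.
Critical point at (x, y) = (2.25, 5.25) from centroid. f_tx = M·y/J = 1.5 kip/in; f_ty = M·x/J = 0.6429 kip/in.
Resultant f_max = √[f_tx² + (f_v + f_ty)²] = √[1.5² + (0.8143 + 0.6429)²] = 2.091 kip/in.
Capacity per unit length: φr_n = 0.75 × 0.6 × 60 × (0.707 × 0.1875) = 3.579 kip/in.
2.091 ≤ 3.579 → adequate.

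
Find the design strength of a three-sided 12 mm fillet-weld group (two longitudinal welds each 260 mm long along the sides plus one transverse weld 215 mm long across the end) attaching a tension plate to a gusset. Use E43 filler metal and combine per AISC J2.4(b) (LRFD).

φR_n ≈ 1260 kN

E43XX → F_EXX = 430 MPa.
t_e = 0.707 × 12 = 8.484 mm.
R_nwl = 0.6 × 430 × 8.484 × 520 × 10⁻³ = 1138 kN (longitudinal, 2 welds).
R_nwt = 0.6 × 430 × 8.484 × 215 × 10⁻³ = 470.6 kN (transverse, base value).
(i) R_nwl + R_nwt = 1609 kN; (ii) 0.85 R_nwl + 1.5 R_nwt = 1673 kN.
R_n = max = 1673 kN [governs: (ii)]; φR_n = 1255 kN.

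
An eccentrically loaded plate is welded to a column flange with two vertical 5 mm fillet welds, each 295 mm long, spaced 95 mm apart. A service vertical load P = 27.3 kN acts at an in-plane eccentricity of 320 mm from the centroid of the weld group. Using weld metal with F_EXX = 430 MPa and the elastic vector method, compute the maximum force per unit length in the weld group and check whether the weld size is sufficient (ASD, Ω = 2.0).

f_max ≈ 259 N/mm; adequate

Total weld length L_w = 590 mm. Treat welds as unit-width lines.
Polar moment about centroid: J = 2[d³/12 + d(b/2)²] = 2[295³/12 + 295×47.5²] = 5610000 mm³.
Direct shear f_v = P/L_w = 27.3×10³ / 590 = 46.27 N/mm (vertical).
Torsion M = P·e = 27.3×10³ × 320 = 8736000 N·mm.
Critical point at (x, y) = (47.5, 147.5) from centroid. f_tx = M·y/J = 229.7 N/mm; f_ty = M·x/J = 73.97 N/mm.
Resultant f_max = √[f_tx² + (f_v + f_ty)²] = √[229.7² + (46.27 + 73.97)²] = 259.3 N/mm.
Capacity per unit length: r_n/Ω = (1/2.0) × 0.6 × 430 × (0.707 × 5) = 456 N/mm.
259.3 ≤ 456 → adequate.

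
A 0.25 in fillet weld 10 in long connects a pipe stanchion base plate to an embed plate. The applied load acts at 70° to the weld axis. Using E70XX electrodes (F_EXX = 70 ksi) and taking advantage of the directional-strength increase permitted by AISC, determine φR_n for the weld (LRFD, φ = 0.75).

t_e = 0.707 × 0.25 = 0.1767 in; A_we = 0.1767 × 10 = 1.767 in².
Directional factor: 1.0 + 0.5 sin^1.5(70°) = 1.455.
F_nw = 0.6 × 70 × 1.455 = 61.13 ksi.
φR_n = 0.75 × 61.13 × 1.767 = 81.03 kips.

φR_n ≈ 81 kips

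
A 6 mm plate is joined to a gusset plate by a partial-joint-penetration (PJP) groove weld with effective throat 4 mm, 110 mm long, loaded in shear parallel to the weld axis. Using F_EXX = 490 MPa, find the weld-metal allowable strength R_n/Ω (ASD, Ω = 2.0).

Effective throat (given) t_e = 4 mm.
A_we = 4 × 110 = 440 mm².
F_nw = 0.6 F_EXX = 294 MPa.
R_n/Ω = (294 × 440) / 2.0 × 10⁻³ = 64.68 kN.

R_n/Ω ≈ 64.7 kN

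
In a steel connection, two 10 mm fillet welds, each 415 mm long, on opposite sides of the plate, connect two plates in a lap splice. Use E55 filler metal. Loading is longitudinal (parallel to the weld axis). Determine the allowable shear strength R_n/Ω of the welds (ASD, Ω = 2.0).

E55XX → F_EXX = 550 MPa.
Effective throat t_e = 0.707 × 10 = 7.07 mm.
Total length L = 830 mm; A_we = 7.07 × 830 = 5868 mm².
F_nw = 0.6 F_EXX = 0.6 × 550 = 330 MPa.
R_n = 330 × 5868 × 10⁻³ = 1936 kN; R_n/Ω = 1936/2.0 = 968.2 kN.

R_n/Ω ≈ 968 kN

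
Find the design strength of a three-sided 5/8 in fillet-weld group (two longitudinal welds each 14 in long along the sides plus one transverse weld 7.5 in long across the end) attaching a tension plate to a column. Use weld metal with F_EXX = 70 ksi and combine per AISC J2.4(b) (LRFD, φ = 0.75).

t_e = 0.707 × 0.625 = 0.4419 in.
R_nwl = 0.6 × 70 × 0.4419 × 28 = 519.6 kip (longitudinal, 2 welds).
R_nwt = 0.6 × 70 × 0.4419 × 7.5 = 139.2 kip (transverse, base value).
(i) R_nwl + R_nwt = 658.8 kip; (ii) 0.85 R_nwl + 1.5 R_nwt = 650.5 kip.
R_n = max = 658.8 kip [governs: (i)]; φR_n = 494.1 kip.

φR_n ≈ 494 kip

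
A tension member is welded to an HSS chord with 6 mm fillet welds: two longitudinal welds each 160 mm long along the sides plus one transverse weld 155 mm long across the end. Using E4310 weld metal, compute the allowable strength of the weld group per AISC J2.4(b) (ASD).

R_n/Ω ≈ 276 kN

E43XX → F_EXX = 430 MPa.
t_e = 0.707 × 6 = 4.242 mm.
R_nwl = 0.6 × 430 × 4.242 × 320 × 10⁻³ = 350.2 kN (longitudinal, 2 welds).
R_nwt = 0.6 × 430 × 4.242 × 155 × 10⁻³ = 169.6 kN (transverse, base value).
(i) R_nwl + R_nwt = 519.9 kN; (ii) 0.85 R_nwl + 1.5 R_nwt = 552.1 kN.
R_n = max = 552.1 kN [governs: (ii)]; R_n/Ω = 276.1 kN.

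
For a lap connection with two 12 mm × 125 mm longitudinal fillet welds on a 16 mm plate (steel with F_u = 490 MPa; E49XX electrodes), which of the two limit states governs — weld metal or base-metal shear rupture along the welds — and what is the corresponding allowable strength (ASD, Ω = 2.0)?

R_n/Ω ≈ 312 kN (weld metal governs)

E49XX → F_EXX = 490 MPa.
t_e = 0.707 × 12 = 8.484 mm; L = 250 mm.
Weld metal: R_n/Ω = (1/2.0) × 0.6 × 490 × 8.484 × 250 × 10⁻³ = 311.8 kN.
Base metal (shear rupture): R_n/Ω = (1/2.0) × 0.6 × 490 × 16 × 250 × 10⁻³ = 588 kN.
Governing: weld metal.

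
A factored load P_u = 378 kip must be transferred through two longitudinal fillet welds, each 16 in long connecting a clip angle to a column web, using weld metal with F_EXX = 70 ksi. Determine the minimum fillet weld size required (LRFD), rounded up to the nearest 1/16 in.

Total weld length L = 32 in.
Required throat t_e = P_u / (φ × 0.6 F_EXX × L) = 378 / (0.75 × 0.6 × 70 × 32) = 0.375 in.
Required leg w = t_e / 0.707 = 0.5304 in → use 9/16 in.

w = 9/16 in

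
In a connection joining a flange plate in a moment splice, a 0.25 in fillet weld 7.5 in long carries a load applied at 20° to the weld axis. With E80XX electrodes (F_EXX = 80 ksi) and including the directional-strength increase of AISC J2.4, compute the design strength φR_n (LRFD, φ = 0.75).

t_e = 0.707 × 0.25 = 0.1767 in; A_we = 0.1767 × 7.5 = 1.326 in².
Directional factor: 1.0 + 0.5 sin^1.5(20°) = 1.1.
F_nw = 0.6 × 80 × 1.1 = 52.8 ksi.
φR_n = 0.75 × 52.8 × 1.326 = 52.5 kip.

φR_n ≈ 52.5 kip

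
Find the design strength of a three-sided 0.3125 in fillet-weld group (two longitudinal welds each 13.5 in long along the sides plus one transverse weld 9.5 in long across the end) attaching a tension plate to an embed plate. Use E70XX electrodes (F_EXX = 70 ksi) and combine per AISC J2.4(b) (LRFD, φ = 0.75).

t_e = 0.707 × 0.3125 = 0.2209 in.
R_nwl = 0.6 × 70 × 0.2209 × 27 = 250.5 kip (longitudinal, 2 welds).
R_nwt = 0.6 × 70 × 0.2209 × 9.5 = 88.15 kip (transverse, base value).
(i) R_nwl + R_nwt = 338.7 kip; (ii) 0.85 R_nwl + 1.5 R_nwt = 345.2 kip.
R_n = max = 345.2 kip [governs: (ii)]; φR_n = 258.9 kip.

φR_n ≈ 259 kip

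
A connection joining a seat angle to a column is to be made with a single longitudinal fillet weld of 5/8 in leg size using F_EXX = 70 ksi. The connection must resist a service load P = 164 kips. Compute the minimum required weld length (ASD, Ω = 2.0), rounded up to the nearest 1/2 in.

L = 18 in

Throat t_e = 0.707 × 0.625 = 0.4419 in.
r_n/Ω = (0.6 × 70 × 0.4419) / 2.0 = 9.279 kip/in.
L_req = P / (r_n/Ω) = 164 / 9.279 = 17.67 in total.
Round up → use L = 18 in.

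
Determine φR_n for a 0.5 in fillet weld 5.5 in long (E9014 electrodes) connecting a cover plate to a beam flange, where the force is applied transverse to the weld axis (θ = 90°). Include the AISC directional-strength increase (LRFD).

E90XX → F_EXX = 90 ksi.
t_e = 0.707 × 0.5 = 0.3535 in; A_we = 0.3535 × 5.5 = 1.944 in².
Directional factor: 1.0 + 0.5 sin^1.5(90°) = 1.5.
F_nw = 0.6 × 90 × 1.5 = 81 ksi.
φR_n = 0.75 × 81 × 1.944 = 118.1 kip.

φR_n ≈ 118 kip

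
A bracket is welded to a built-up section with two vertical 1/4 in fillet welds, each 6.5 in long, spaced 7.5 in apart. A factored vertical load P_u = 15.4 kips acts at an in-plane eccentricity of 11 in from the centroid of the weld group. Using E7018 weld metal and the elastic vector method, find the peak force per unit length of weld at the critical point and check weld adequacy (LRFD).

E70XX → F_EXX = 70 ksi.
Total weld length L_w = 13 in. Treat welds as unit-width lines.
Polar moment about centroid: J = 2[d³/12 + d(b/2)²] = 2[6.5³/12 + 6.5×3.75²] = 228.6 in³.
Direct shear f_v = P/L_w = 15.4 / 13 = 1.185 kip/in (vertical).
Torsion M = P·e = 15.4 × 11 = 169.4 kip·in.
Critical point at (x, y) = (3.75, 3.25) from centroid. f_tx = M·y/J = 2.409 kip/in; f_ty = M·x/J = 2.779 kip/in.
Resultant f_max = √[f_tx² + (f_v + f_ty)²] = √[2.409² + (1.185 + 2.779)²] = 4.638 kip/in.
Capacity per unit length: φr_n = 0.75 × 0.6 × 70 × (0.707 × 0.25) = 5.568 kip/in.
4.638 ≤ 5.568 → adequate.

f_max ≈ 4.64 kip/in; adequate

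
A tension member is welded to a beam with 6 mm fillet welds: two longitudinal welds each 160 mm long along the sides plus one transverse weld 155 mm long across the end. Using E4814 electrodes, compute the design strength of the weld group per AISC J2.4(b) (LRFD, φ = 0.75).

E48XX → F_EXX = 480 MPa.
t_e = 0.707 × 6 = 4.242 mm.
R_nwl = 0.6 × 480 × 4.242 × 320 × 10⁻³ = 390.9 kN (longitudinal, 2 welds).
R_nwt = 0.6 × 480 × 4.242 × 155 × 10⁻³ = 189.4 kN (transverse, base value).
(i) R_nwl + R_nwt = 580.3 kN; (ii) 0.85 R_nwl + 1.5 R_nwt = 616.3 kN.
R_n = max = 616.3 kN [governs: (ii)]; φR_n = 462.3 kN.

φR_n ≈ 462 kN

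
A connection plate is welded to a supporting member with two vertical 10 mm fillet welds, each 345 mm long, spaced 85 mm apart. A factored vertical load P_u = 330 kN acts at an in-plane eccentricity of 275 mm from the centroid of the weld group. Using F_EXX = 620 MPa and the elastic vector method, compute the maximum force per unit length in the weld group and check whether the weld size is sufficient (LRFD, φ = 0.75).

f_max ≈ 2160 N/mm; NOT adequate

Total weld length L_w = 690 mm. Treat welds as unit-width lines.
Polar moment about centroid: J = 2[d³/12 + d(b/2)²] = 2[345³/12 + 345×42.5²] = 8090000 mm³.
Direct shear f_v = P/L_w = 330×10³ / 690 = 478.3 N/mm (vertical).
Torsion M = P·e = 330×10³ × 275 = 90750000 N·mm.
Critical point at (x, y) = (42.5, 172.5) from centroid. f_tx = M·y/J = 1935 N/mm; f_ty = M·x/J = 476.7 N/mm.
Resultant f_max = √[f_tx² + (f_v + f_ty)²] = √[1935² + (478.3 + 476.7)²] = 2158 N/mm.
Capacity per unit length: φr_n = 0.75 × 0.6 × 620 × (0.707 × 10) = 1973 N/mm.
2158 > 1973 → NOT adequate.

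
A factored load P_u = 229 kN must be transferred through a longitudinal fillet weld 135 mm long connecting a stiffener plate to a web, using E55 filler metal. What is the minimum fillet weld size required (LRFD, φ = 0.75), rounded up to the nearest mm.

w = 10 mm

E55XX → F_EXX = 550 MPa.
Total weld length L = 135 mm.
Required throat t_e = P_u / (φ × 0.6 F_EXX × L) = 229 / (0.75 × 0.6 × 550 × 135 × 10⁻³) = 6.854 mm.
Required leg w = t_e / 0.707 = 9.694 mm → use 10 mm.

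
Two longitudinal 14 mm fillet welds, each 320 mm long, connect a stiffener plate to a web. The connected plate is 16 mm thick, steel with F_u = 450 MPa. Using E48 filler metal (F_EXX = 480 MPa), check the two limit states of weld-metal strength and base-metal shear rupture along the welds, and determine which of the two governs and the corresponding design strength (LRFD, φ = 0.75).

φR_n ≈ 1370 kN (weld metal governs)

t_e = 0.707 × 14 = 9.898 mm; L = 640 mm.
Weld metal: φR_n = 0.75 × 0.6 × 480 × 9.898 × 640 × 10⁻³ = 1368 kN.
Base metal (shear rupture): φR_n = 0.75 × 0.6 × 450 × 16 × 640 × 10⁻³ = 2074 kN.
Governing: weld metal.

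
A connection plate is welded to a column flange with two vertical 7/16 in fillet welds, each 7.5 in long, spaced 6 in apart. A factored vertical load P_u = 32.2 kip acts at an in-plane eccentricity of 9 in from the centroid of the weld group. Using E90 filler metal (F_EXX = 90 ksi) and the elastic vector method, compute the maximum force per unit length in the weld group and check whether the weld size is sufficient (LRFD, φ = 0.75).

Total weld length L_w = 15 in. Treat welds as unit-width lines.
Polar moment about centroid: J = 2[d³/12 + d(b/2)²] = 2[7.5³/12 + 7.5×3²] = 205.3 in³.
Direct shear f_v = P/L_w = 32.2 / 15 = 2.147 kip/in (vertical).
Torsion M = P·e = 32.2 × 9 = 289.8 kip·in.
Critical point at (x, y) = (3, 3.75) from centroid. f_tx = M·y/J = 5.293 kip/in; f_ty = M·x/J = 4.235 kip/in.
Resultant f_max = √[f_tx² + (f_v + f_ty)²] = √[5.293² + (2.147 + 4.235)²] = 8.291 kip/in.
Capacity per unit length: φr_n = 0.75 × 0.6 × 90 × (0.707 × 0.4375) = 12.53 kip/in.
8.291 ≤ 12.53 → adequate.

f_max ≈ 8.29 kip/in; adequate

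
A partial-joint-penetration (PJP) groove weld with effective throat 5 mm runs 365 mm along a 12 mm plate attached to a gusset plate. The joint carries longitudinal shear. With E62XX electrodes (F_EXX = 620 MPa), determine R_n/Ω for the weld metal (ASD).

Effective throat (given) t_e = 5 mm.
A_we = 5 × 365 = 1825 mm².
F_nw = 0.6 F_EXX = 372 MPa.
R_n/Ω = (372 × 1825) / 2.0 × 10⁻³ = 339.4 kN.

R_n/Ω ≈ 339 kN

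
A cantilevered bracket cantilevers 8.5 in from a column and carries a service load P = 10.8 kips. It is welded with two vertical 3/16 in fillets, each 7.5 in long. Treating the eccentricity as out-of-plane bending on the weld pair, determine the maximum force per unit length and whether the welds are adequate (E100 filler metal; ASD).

E100XX → F_EXX = 100 ksi.
L_w = 2 × 7.5 = 15 in; section modulus (unit throat) S = 2 × L²/6 = 18.75 in².
Direct shear f_v = P/L_w = 10.8/15 = 0.72 kip/in.
Moment M = P × e = 10.8 × 8.5 = 91.8 kip·in; bending f_b = M/S = 4.896 kip/in.
f_max = √(f_v² + f_b²) = √(0.72² + 4.896²) = 4.949 kip/in.
r_n/Ω = (1/2.0) × 0.6 × 100 × (0.707 × 0.1875) = 3.977 kip/in → NOT adequate.

f_max ≈ 4.95 kip/in; NOT adequate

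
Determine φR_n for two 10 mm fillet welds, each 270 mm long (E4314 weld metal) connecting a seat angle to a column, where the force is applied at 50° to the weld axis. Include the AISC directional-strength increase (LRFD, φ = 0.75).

φR_n ≈ 986 kN

E43XX → F_EXX = 430 MPa.
t_e = 0.707 × 10 = 7.07 mm; A_we = 7.07 × 540 = 3818 mm².
Directional factor: 1.0 + 0.5 sin^1.5(50°) = 1.335.
F_nw = 0.6 × 430 × 1.335 = 344.5 MPa.
φR_n = 0.75 × 344.5 × 3818 × 10⁻³ = 986.4 kN.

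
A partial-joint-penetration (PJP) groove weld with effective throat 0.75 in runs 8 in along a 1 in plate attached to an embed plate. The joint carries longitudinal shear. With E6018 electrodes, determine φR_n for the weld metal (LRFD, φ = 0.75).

φR_n ≈ 162 kip

E60XX → F_EXX = 60 ksi.
Effective throat (given) t_e = 0.75 in.
A_we = 0.75 × 8 = 6 in².
F_nw = 0.6 F_EXX = 36 ksi.
φR_n = 0.75 × 36 × 6 = 162 kip.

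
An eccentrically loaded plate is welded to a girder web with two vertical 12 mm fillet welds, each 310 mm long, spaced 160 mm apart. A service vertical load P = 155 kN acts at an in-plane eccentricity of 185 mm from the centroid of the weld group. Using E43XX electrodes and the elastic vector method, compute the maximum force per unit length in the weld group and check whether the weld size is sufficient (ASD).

f_max ≈ 710 N/mm; adequate

E43XX → F_EXX = 430 MPa.
Total weld length L_w = 620 mm. Treat welds as unit-width lines.
Polar moment about centroid: J = 2[d³/12 + d(b/2)²] = 2[310³/12 + 310×80²] = 8933000 mm³.
Direct shear f_v = P/L_w = 155×10³ / 620 = 250 N/mm (vertical).
Torsion M = P·e = 155×10³ × 185 = 28675000 N·mm.
Critical point at (x, y) = (80, 155) from centroid. f_tx = M·y/J = 497.5 N/mm; f_ty = M·x/J = 256.8 N/mm.
Resultant f_max = √[f_tx² + (f_v + f_ty)²] = √[497.5² + (250 + 256.8)²] = 710.2 N/mm.
Capacity per unit length: r_n/Ω = (1/2.0) × 0.6 × 430 × (0.707 × 12) = 1094 N/mm.
710.2 ≤ 1094 → adequate.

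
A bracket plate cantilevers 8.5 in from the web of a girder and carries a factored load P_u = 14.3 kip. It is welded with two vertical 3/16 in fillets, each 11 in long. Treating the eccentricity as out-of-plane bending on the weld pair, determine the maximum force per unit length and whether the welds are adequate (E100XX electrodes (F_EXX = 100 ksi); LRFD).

f_max ≈ 3.08 kip/in; adequate

L_w = 2 × 11 = 22 in; section modulus (unit throat) S = 2 × L²/6 = 40.33 in².
Direct shear f_v = P/L_w = 14.3/22 = 0.65 kip/in.
Moment M = P × e = 14.3 × 8.5 = 121.55 kip·in; bending f_b = M/S = 3.014 kip/in.
f_max = √(f_v² + f_b²) = √(0.65² + 3.014²) = 3.083 kip/in.
φr_n = 0.75 × 0.6 × 100 × (0.707 × 0.1875) = 5.965 kip/in → adequate.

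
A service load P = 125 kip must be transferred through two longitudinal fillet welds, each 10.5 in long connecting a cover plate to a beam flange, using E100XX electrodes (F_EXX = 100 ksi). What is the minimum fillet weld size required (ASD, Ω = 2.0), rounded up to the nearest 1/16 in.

Total weld length L = 21 in.
Required throat t_e = P × Ω / (0.6 F_EXX × L) = 125 × 2.0 / (0.6 × 100 × 21) = 0.1984 in.
Required leg w = t_e / 0.707 = 0.2806 in → use 5/16 in.

w = 5/16 in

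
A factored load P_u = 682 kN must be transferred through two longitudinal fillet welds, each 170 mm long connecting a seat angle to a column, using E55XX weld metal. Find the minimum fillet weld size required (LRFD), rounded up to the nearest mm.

w = 12 mm

E55XX → F_EXX = 550 MPa.
Total weld length L = 340 mm.
Required throat t_e = P_u / (φ × 0.6 F_EXX × L) = 682 / (0.75 × 0.6 × 550 × 340 × 10⁻³) = 8.105 mm.
Required leg w = t_e / 0.707 = 11.46 mm → use 12 mm.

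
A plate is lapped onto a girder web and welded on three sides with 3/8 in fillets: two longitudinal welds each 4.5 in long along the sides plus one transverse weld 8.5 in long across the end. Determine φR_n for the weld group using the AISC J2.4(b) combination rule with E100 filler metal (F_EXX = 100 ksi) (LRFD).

t_e = 0.707 × 0.375 = 0.2651 in.
R_nwl = 0.6 × 100 × 0.2651 × 9 = 143.2 kips (longitudinal, 2 welds).
R_nwt = 0.6 × 100 × 0.2651 × 8.5 = 135.2 kips (transverse, base value).
(i) R_nwl + R_nwt = 278.4 kips; (ii) 0.85 R_nwl + 1.5 R_nwt = 324.5 kips.
R_n = max = 324.5 kips [governs: (ii)]; φR_n = 243.4 kips.

φR_n ≈ 243 kips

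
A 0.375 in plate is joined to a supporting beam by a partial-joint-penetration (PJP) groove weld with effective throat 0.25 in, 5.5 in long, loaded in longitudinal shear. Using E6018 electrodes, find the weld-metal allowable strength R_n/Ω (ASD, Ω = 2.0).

R_n/Ω ≈ 24.8 kip

E60XX → F_EXX = 60 ksi.
Effective throat (given) t_e = 0.25 in.
A_we = 0.25 × 5.5 = 1.375 in².
F_nw = 0.6 F_EXX = 36 ksi.
R_n/Ω = (36 × 1.375) / 2.0 = 24.75 kip.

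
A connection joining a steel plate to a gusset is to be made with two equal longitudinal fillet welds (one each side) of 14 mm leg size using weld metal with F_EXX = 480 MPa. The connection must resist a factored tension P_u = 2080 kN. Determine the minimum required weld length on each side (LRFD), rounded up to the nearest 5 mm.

Throat t_e = 0.707 × 14 = 9.898 mm.
φr_n = 0.75 × 0.6 × 480 × 9.898 × 10⁻³ = 2.138 kN/mm.
L_req = P_u / φr_n = 2080 / 2.138 = 972.9 mm total.
Per side: 972.9 / 2 = 486.4 mm.
Round up → use L = 490 mm on each side.

L = 490 mm on each side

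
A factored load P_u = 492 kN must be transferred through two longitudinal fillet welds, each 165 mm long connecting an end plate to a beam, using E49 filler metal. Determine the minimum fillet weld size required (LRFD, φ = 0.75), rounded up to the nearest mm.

w = 10 mm

E49XX → F_EXX = 490 MPa.
Total weld length L = 330 mm.
Required throat t_e = P_u / (φ × 0.6 F_EXX × L) = 492 / (0.75 × 0.6 × 490 × 330 × 10⁻³) = 6.761 mm.
Required leg w = t_e / 0.707 = 9.564 mm → use 10 mm.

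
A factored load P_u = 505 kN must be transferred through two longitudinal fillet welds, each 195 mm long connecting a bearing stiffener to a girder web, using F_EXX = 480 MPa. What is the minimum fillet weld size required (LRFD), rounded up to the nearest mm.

Total weld length L = 390 mm.
Required throat t_e = P_u / (φ × 0.6 F_EXX × L) = 505 / (0.75 × 0.6 × 480 × 390 × 10⁻³) = 5.995 mm.
Required leg w = t_e / 0.707 = 8.479 mm → use 9 mm.

w = 9 mm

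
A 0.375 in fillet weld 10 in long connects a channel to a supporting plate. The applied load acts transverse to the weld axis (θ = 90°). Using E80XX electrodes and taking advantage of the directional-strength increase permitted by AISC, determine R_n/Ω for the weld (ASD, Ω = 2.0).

E80XX → F_EXX = 80 ksi.
t_e = 0.707 × 0.375 = 0.2651 in; A_we = 0.2651 × 10 = 2.651 in².
Directional factor: 1.0 + 0.5 sin^1.5(90°) = 1.5.
F_nw = 0.6 × 80 × 1.5 = 72 ksi.
R_n/Ω = (72 × 2.651) / 2.0 = 95.45 kip.

R_n/Ω ≈ 95.4 kip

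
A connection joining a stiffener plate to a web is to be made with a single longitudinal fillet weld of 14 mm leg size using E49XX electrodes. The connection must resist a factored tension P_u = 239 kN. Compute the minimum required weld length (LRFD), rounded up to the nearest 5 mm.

L = 110 mm

E49XX → F_EXX = 490 MPa.
Throat t_e = 0.707 × 14 = 9.898 mm.
φr_n = 0.75 × 0.6 × 490 × 9.898 × 10⁻³ = 2.183 kN/mm.
L_req = P_u / φr_n = 239 / 2.183 = 109.5 mm total.
Round up → use L = 110 mm.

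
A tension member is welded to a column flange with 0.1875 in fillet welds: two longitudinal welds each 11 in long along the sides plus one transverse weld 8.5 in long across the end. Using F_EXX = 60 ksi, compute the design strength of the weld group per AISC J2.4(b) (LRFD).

t_e = 0.707 × 0.1875 = 0.1326 in.
R_nwl = 0.6 × 60 × 0.1326 × 22 = 105 kips (longitudinal, 2 welds).
R_nwt = 0.6 × 60 × 0.1326 × 8.5 = 40.56 kips (transverse, base value).
(i) R_nwl + R_nwt = 145.6 kips; (ii) 0.85 R_nwl + 1.5 R_nwt = 150.1 kips.
R_n = max = 150.1 kips [governs: (ii)]; φR_n = 112.6 kips.

φR_n ≈ 113 kips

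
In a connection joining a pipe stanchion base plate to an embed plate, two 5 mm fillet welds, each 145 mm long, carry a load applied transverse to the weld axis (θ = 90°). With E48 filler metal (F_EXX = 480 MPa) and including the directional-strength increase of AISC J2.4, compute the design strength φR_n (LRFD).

t_e = 0.707 × 5 = 3.535 mm; A_we = 3.535 × 290 = 1025 mm².
Directional factor: 1.0 + 0.5 sin^1.5(90°) = 1.5.
F_nw = 0.6 × 480 × 1.5 = 432 MPa.
φR_n = 0.75 × 432 × 1025 × 10⁻³ = 332.1 kN.

φR_n ≈ 332 kN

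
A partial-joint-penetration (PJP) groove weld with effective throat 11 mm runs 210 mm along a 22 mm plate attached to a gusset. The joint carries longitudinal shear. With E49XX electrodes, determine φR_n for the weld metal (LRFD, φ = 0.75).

E49XX → F_EXX = 490 MPa.
Effective throat (given) t_e = 11 mm.
A_we = 11 × 210 = 2310 mm².
F_nw = 0.6 F_EXX = 294 MPa.
φR_n = 0.75 × 294 × 2310 × 10⁻³ = 509.4 kN.

φR_n ≈ 509 kN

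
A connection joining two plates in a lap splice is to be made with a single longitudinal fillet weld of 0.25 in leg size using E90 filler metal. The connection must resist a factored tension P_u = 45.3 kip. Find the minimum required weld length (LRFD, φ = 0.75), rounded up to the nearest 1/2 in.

E90XX → F_EXX = 90 ksi.
Throat t_e = 0.707 × 0.25 = 0.1767 in.
φr_n = 0.75 × 0.6 × 90 × 0.1767 = 7.158 kip/in.
L_req = P_u / φr_n = 45.3 / 7.158 = 6.328 in total.
Round up → use L = 6.5 in.

L = 6.5 in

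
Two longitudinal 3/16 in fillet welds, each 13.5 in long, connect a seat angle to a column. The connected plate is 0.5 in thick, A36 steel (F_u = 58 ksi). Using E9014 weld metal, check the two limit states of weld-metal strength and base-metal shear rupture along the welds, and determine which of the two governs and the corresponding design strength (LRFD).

E90XX → F_EXX = 90 ksi.
t_e = 0.707 × 0.1875 = 0.1326 in; L = 27 in.
Weld metal: φR_n = 0.75 × 0.6 × 90 × 0.1326 × 27 = 145 kip.
Base metal (shear rupture): φR_n = 0.75 × 0.6 × 58 × 0.5 × 27 = 352.3 kip.
Governing: weld metal.

φR_n ≈ 145 kip (weld metal governs)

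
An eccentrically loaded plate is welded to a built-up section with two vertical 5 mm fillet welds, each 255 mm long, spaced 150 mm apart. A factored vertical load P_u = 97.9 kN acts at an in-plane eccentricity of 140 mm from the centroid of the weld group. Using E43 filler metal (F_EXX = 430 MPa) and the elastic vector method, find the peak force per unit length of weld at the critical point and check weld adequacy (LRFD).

Total weld length L_w = 510 mm. Treat welds as unit-width lines.
Polar moment about centroid: J = 2[d³/12 + d(b/2)²] = 2[255³/12 + 255×75²] = 5632000 mm³.
Direct shear f_v = P/L_w = 97.9×10³ / 510 = 192 N/mm (vertical).
Torsion M = P·e = 97.9×10³ × 140 = 13706000 N·mm.
Critical point at (x, y) = (75, 127.5) from centroid. f_tx = M·y/J = 310.3 N/mm; f_ty = M·x/J = 182.5 N/mm.
Resultant f_max = √[f_tx² + (f_v + f_ty)²] = √[310.3² + (192 + 182.5)²] = 486.3 N/mm.
Capacity per unit length: φr_n = 0.75 × 0.6 × 430 × (0.707 × 5) = 684 N/mm.
486.3 ≤ 684 → adequate.

f_max ≈ 486 N/mm; adequate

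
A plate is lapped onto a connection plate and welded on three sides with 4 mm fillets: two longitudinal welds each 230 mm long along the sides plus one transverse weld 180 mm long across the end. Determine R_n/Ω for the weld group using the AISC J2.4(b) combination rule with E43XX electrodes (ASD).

E43XX → F_EXX = 430 MPa.
t_e = 0.707 × 4 = 2.828 mm.
R_nwl = 0.6 × 430 × 2.828 × 460 × 10⁻³ = 335.6 kN (longitudinal, 2 welds).
R_nwt = 0.6 × 430 × 2.828 × 180 × 10⁻³ = 131.3 kN (transverse, base value).
(i) R_nwl + R_nwt = 467 kN; (ii) 0.85 R_nwl + 1.5 R_nwt = 482.3 kN.
R_n = max = 482.3 kN [governs: (ii)]; R_n/Ω = 241.1 kN.

R_n/Ω ≈ 241 kN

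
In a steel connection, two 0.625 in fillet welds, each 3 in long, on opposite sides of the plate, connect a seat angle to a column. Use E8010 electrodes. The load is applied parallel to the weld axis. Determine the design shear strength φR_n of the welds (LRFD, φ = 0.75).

E80XX → F_EXX = 80 ksi.
Effective throat t_e = 0.707 × 0.625 = 0.4419 in.
Total length L = 6 in; A_we = 0.4419 × 6 = 2.651 in².
F_nw = 0.6 F_EXX = 0.6 × 80 = 48 ksi.
φR_n = 0.75 × 48 × 2.651 = 95.44 kip.

φR_n ≈ 95.4 kip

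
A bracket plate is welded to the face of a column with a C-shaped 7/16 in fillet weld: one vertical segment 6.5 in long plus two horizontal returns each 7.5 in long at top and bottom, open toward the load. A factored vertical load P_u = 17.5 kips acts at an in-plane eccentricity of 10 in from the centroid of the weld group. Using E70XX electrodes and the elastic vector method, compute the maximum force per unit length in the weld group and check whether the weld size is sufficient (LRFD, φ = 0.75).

E70XX → F_EXX = 70 ksi.
Total weld length L_w = 21.5 in. Treat welds as unit-width lines.
Centroid: x̄ = 2×7.5×3.75 / 21.5 = 2.616 in from the vertical weld.
Polar moment about centroid: J = I_x + I_y = [6.5³/12 + 2×7.5×3.25²] + [6.5×2.616² + 2(7.5³/12 + 7.5×1.134²)] = 315.4 in³.
Direct shear f_v = P/L_w = 17.5 / 21.5 = 0.814 kip/in (vertical).
Torsion M = P·e = 17.5 × 10 = 175 kip·in.
Critical point at (x, y) = (4.884, 3.25) from centroid. f_tx = M·y/J = 1.803 kip/in; f_ty = M·x/J = 2.71 kip/in.
Resultant f_max = √[f_tx² + (f_v + f_ty)²] = √[1.803² + (0.814 + 2.71)²] = 3.958 kip/in.
Capacity per unit length: φr_n = 0.75 × 0.6 × 70 × (0.707 × 0.4375) = 9.743 kip/in.
3.958 ≤ 9.743 → adequate.

f_max ≈ 3.96 kip/in; adequate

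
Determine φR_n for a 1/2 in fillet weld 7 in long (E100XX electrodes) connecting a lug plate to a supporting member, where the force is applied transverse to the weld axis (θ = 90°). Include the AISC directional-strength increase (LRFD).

E100XX → F_EXX = 100 ksi.
t_e = 0.707 × 0.5 = 0.3535 in; A_we = 0.3535 × 7 = 2.474 in².
Directional factor: 1.0 + 0.5 sin^1.5(90°) = 1.5.
F_nw = 0.6 × 100 × 1.5 = 90 ksi.
φR_n = 0.75 × 90 × 2.474 = 167 kip.

φR_n ≈ 167 kip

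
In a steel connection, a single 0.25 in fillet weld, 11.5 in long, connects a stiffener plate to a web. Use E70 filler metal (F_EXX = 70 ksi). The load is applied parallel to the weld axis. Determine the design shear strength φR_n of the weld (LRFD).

Effective throat t_e = 0.707 × 0.25 = 0.1767 in.
Total length L = 11.5 in; A_we = 0.1767 × 11.5 = 2.033 in².
F_nw = 0.6 F_EXX = 0.6 × 70 = 42 ksi.
φR_n = 0.75 × 42 × 2.033 = 64.03 kips.

φR_n ≈ 64 kips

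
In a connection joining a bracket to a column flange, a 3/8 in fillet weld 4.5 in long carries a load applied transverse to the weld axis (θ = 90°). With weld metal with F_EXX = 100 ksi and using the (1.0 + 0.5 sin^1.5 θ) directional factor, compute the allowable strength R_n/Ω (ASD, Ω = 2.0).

R_n/Ω ≈ 53.7 kips

t_e = 0.707 × 0.375 = 0.2651 in; A_we = 0.2651 × 4.5 = 1.193 in².
Directional factor: 1.0 + 0.5 sin^1.5(90°) = 1.5.
F_nw = 0.6 × 100 × 1.5 = 90 ksi.
R_n/Ω = (90 × 1.193) / 2.0 = 53.69 kips.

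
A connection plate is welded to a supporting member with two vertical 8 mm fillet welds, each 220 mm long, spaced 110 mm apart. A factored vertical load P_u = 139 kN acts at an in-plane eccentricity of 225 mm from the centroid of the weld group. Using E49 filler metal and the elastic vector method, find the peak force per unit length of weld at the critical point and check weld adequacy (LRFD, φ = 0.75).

f_max ≈ 1410 N/mm; NOT adequate

E49XX → F_EXX = 490 MPa.
Total weld length L_w = 440 mm. Treat welds as unit-width lines.
Polar moment about centroid: J = 2[d³/12 + d(b/2)²] = 2[220³/12 + 220×55²] = 3106000 mm³.
Direct shear f_v = P/L_w = 139×10³ / 440 = 315.9 N/mm (vertical).
Torsion M = P·e = 139×10³ × 225 = 31275000 N·mm.
Critical point at (x, y) = (55, 110) from centroid. f_tx = M·y/J = 1108 N/mm; f_ty = M·x/J = 553.9 N/mm.
Resultant f_max = √[f_tx² + (f_v + f_ty)²] = √[1108² + (315.9 + 553.9)²] = 1408 N/mm.
Capacity per unit length: φr_n = 0.75 × 0.6 × 490 × (0.707 × 8) = 1247 N/mm.
1408 > 1247 → NOT adequate.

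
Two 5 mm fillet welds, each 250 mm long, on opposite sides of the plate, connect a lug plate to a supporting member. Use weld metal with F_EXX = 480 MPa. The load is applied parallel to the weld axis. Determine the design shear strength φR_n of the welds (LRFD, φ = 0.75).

φR_n ≈ 382 kN

Effective throat t_e = 0.707 × 5 = 3.535 mm.
Total length L = 500 mm; A_we = 3.535 × 500 = 1767 mm².
F_nw = 0.6 F_EXX = 0.6 × 480 = 288 MPa.
φR_n = 0.75 × 288 × 1767 × 10⁻³ = 381.8 kN.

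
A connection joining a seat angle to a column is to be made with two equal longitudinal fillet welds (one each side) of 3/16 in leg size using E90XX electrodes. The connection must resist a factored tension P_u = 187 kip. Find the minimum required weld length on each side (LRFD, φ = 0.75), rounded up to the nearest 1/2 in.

E90XX → F_EXX = 90 ksi.
Throat t_e = 0.707 × 0.1875 = 0.1326 in.
φr_n = 0.75 × 0.6 × 90 × 0.1326 = 5.369 kip/in.
L_req = P_u / φr_n = 187 / 5.369 = 34.83 in total.
Per side: 34.83 / 2 = 17.42 in.
Round up → use L = 17.5 in on each side.

L = 17.5 in on each side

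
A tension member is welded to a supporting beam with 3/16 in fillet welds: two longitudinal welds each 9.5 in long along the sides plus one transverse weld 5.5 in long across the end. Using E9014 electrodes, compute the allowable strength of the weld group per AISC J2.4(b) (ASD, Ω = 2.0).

E90XX → F_EXX = 90 ksi.
t_e = 0.707 × 0.1875 = 0.1326 in.
R_nwl = 0.6 × 90 × 0.1326 × 19 = 136 kip (longitudinal, 2 welds).
R_nwt = 0.6 × 90 × 0.1326 × 5.5 = 39.37 kip (transverse, base value).
(i) R_nwl + R_nwt = 175.4 kip; (ii) 0.85 R_nwl + 1.5 R_nwt = 174.7 kip.
R_n = max = 175.4 kip [governs: (i)]; R_n/Ω = 87.69 kip.

R_n/Ω ≈ 87.7 kip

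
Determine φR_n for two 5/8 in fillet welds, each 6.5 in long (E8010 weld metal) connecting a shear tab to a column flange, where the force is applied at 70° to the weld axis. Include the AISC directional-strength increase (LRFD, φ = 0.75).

E80XX → F_EXX = 80 ksi.
t_e = 0.707 × 0.625 = 0.4419 in; A_we = 0.4419 × 13 = 5.744 in².
Directional factor: 1.0 + 0.5 sin^1.5(70°) = 1.455.
F_nw = 0.6 × 80 × 1.455 = 69.86 ksi.
φR_n = 0.75 × 69.86 × 5.744 = 301 kips.

φR_n ≈ 301 kips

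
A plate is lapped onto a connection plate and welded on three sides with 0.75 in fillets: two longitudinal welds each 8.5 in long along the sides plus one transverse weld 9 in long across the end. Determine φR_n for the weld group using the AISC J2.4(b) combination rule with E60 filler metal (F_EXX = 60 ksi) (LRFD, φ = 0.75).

φR_n ≈ 400 kips

t_e = 0.707 × 0.75 = 0.5302 in.
R_nwl = 0.6 × 60 × 0.5302 × 17 = 324.5 kips (longitudinal, 2 welds).
R_nwt = 0.6 × 60 × 0.5302 × 9 = 171.8 kips (transverse, base value).
(i) R_nwl + R_nwt = 496.3 kips; (ii) 0.85 R_nwl + 1.5 R_nwt = 533.5 kips.
R_n = max = 533.5 kips [governs: (ii)]; φR_n = 400.2 kips.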